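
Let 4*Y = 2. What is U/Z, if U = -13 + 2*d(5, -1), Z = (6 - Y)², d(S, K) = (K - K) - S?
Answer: -92/121 ≈ -0.76033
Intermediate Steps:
d(S, K) = -S (d(S, K) = 0 - S = -S)
Y = ½ (Y = (¼)*2 = ½ ≈ 0.50000)
Z = 121/4 (Z = (6 - 1*½)² = (6 - ½)² = (11/2)² = 121/4 ≈ 30.250)
U = -23 (U = -13 + 2*(-1*5) = -13 + 2*(-5) = -13 - 10 = -23)
U/Z = -23/121/4 = -23*4/121 = -92/121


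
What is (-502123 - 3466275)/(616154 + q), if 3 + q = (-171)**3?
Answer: 1984199/2192030 ≈ 0.90519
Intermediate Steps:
q = -5000214 (q = -3 + (-171)**3 = -3 - 5000211 = -5000214)
(-502123 - 3466275)/(616154 + q) = (-502123 - 3466275)/(616154 - 5000214) = -3968398/(-4384060) = -3968398*(-1/4384060) = 1984199/2192030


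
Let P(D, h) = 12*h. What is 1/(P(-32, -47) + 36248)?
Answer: 1/35684 ≈ 2.8024e-5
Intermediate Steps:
1/(P(-32, -47) + 36248) = 1/(12*(-47) + 36248) = 1/(-564 + 36248) = 1/35684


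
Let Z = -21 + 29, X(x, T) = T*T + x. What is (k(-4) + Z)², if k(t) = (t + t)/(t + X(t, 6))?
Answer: 2916/49 ≈ 59.510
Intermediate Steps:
X(x, T) = x + T² (X(x, T) = T² + x = x + T²)
Z = 8
k(t) = 2*t/(36 + 2*t) (k(t) = (t + t)/(t + (t + 6²)) = (2*t)/(t + (t + 36)) = (2*t)/(t + (36 + t)) = (2*t)/(36 + 2*t) = 2*t/(36 + 2*t))
(k(-4) + Z)² = (-4/(18 - 4) + 8)² = (-4/14 + 8)² = (-4*1/14 + 8)² = (-2/7 + 8)² = (54/7)² = 2916/49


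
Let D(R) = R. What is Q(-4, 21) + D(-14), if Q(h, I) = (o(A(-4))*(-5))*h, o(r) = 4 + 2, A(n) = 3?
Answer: 106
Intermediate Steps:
o(r) = 6
Q(h, I) = -30*h (Q(h, I) = (6*(-5))*h = -30*h)
Q(-4, 21) + D(-14) = -30*(-4) - 14 = 120 - 14 = 106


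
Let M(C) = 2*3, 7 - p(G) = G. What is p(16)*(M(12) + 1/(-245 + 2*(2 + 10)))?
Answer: -11925/221 ≈ -53.959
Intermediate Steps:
p(G) = 7 - G
M(C) = 6
p(16)*(M(12) + 1/(-245 + 2*(2 + 10))) = (7 - 1*16)*(6 + 1/(-245 + 2*(2 + 10))) = (7 - 16)*(6 + 1/(-245 + 2*12)) = -9*(6 + 1/(-245 + 24)) = -9*(6 + 1/(-221)) = -9*(6 - 1/221) = -9*1325/221 = -11925/221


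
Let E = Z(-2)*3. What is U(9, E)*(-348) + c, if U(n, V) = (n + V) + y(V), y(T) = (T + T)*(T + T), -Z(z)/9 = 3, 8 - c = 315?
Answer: -9108163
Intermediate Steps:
c = -307 (c = 8 - 1*315 = 8 - 315 = -307)
Z(z) = -27 (Z(z) = -9*3 = -27)
y(T) = 4*T² (y(T) = (2*T)*(2*T) = 4*T²)
E = -81 (E = -27*3 = -81)
U(n, V) = V + n + 4*V² (U(n, V) = (n + V) + 4*V² = (V + n) + 4*V² = V + n + 4*V²)
U(9, E)*(-348) + c = (-81 + 9 + 4*(-81)²)*(-348) - 307 = (-81 + 9 + 4*6561)*(-348) - 307 = (-81 + 9 + 26244)*(-348) - 307 = 26172*(-348) - 307 = -9107856 - 307 = -9108163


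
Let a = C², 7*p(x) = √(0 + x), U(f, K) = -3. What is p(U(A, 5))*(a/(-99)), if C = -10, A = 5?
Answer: -100*I*√3/693 ≈ -0.24994*I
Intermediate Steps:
p(x) = √x/7 (p(x) = √(0 + x)/7 = √x/7)
a = 100 (a = (-10)² = 100)
p(U(A, 5))*(a/(-99)) = (√(-3)/7)*(100/(-99)) = ((I*√3)/7)*(100*(-1/99)) = (I*√3/7)*(-100/99) = -100*I*√3/693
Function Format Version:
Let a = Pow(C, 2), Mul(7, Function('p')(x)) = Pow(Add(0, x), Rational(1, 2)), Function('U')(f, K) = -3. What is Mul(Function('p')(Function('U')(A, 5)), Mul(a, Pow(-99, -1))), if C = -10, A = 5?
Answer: Mul(Rational(-100, 693), I, Pow(3, Rational(1, 2))) ≈ Mul(-0.24994, I)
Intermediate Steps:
Function('p')(x) = Mul(Rational(1, 7), Pow(x, Rational(1, 2))) (Function('p')(x) = Mul(Rational(1, 7), Pow(Add(0, x), Rational(1, 2))) = Mul(Rational(1, 7), Pow(x, Rational(1, 2))))
a = 100 (a = Pow(-10, 2) = 100)
Mul(Function('p')(Function('U')(A, 5)), Mul(a, Pow(-99, -1))) = Mul(Mul(Rational(1, 7), Pow(-3, Rational(1, 2))), Mul(100, Pow(-99, -1))) = Mul(Mul(Rational(1, 7), Mul(I, Pow(3, Rational(1, 2)))), Mul(100, Rational(-1, 99))) = Mul(Mul(Rational(1, 7), I, Pow(3, Rational(1, 2))), Rational(-100, 99)) = Mul(Rational(-100, 693), I, Pow(3, Rational(1, 2)))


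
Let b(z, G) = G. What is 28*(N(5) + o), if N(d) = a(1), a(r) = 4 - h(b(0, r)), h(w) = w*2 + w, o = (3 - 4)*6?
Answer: -140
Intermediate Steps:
o = -6 (o = -1*6 = -6)
h(w) = 3*w (h(w) = 2*w + w = 3*w)
a(r) = 4 - 3*r
N(d) = 1 (N(d) = 4 - 3*1 = 4 - 3 = 1)
28*(N(5) + o) = 28*(1 - 6) = 28*(-5) = -140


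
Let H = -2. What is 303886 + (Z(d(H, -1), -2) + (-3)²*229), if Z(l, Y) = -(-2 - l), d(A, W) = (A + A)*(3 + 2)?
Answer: 305929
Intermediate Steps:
d(A, W) = 10*A (d(A, W) = (2*A)*5 = 10*A)
Z(l, Y) = 2 + l
303886 + (Z(d(H, -1), -2) + (-3)²*229) = 303886 + ((2 + 10*(-2)) + (-3)²*229) = 303886 + ((2 - 20) + 9*229) = 303886 + (-18 + 2061) = 303886 + 2043 = 305929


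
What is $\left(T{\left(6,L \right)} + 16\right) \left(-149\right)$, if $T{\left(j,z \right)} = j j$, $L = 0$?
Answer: $-7748$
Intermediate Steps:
$T{\left(j,z \right)} = j^{2}$
$\left(T{\left(6,L \right)} + 16\right) \left(-149\right) = \left(6^{2} + 16\right) \left(-149\right) = \left(36 + 16\right) \left(-149\right) = 52 \left(-149\right) = -7748$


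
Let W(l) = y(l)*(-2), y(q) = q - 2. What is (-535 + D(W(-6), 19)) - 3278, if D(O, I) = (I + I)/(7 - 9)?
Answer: -3832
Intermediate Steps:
y(q) = -2 + q
W(l) = 4 - 2*l (W(l) = (-2 + l)*(-2) = 4 - 2*l)
D(O, I) = -I (D(O, I) = (2*I)/(-2) = (2*I)*(-½) = -I)
(-535 + D(W(-6), 19)) - 3278 = (-535 - 1*19) - 3278 = (-535 - 19) - 3278 = -554 - 3278 = -3832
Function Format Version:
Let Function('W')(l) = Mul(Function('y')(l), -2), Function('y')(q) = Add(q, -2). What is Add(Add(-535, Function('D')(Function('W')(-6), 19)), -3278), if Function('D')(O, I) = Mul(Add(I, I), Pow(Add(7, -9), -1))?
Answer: -3832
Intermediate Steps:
Function('y')(q) = Add(-2, q)
Function('W')(l) = Add(4, Mul(-2, l)) (Function('W')(l) = Mul(Add(-2, l), -2) = Add(4, Mul(-2, l)))
Function('D')(O, I) = Mul(-1, I) (Function('D')(O, I) = Mul(Mul(2, I), Pow(-2, -1)) = Mul(Mul(2, I), Rational(-1, 2)) = Mul(-1, I))
Add(Add(-535, Function('D')(Function('W')(-6), 19)), -3278) = Add(Add(-535, Mul(-1, 19)), -3278) = Add(Add(-535, -19), -3278) = Add(-554, -3278) = -3832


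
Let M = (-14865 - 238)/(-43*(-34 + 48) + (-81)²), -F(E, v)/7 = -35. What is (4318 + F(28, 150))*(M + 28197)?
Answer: 766633371660/5959 ≈ 1.2865e+8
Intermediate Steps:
F(E, v) = 245 (F(E, v) = -7*(-35) = 245)
M = -15103/5959 (M = -15103/(-43*14 + 6561) = -15103/(-602 + 6561) = -15103/5959 ≈ -2.5345)
(4318 + F(28, 150))*(M + 28197) = (4318 + 245)*(-15103/5959 + 28197) = 4563*(168010820/5959) = 766633371660/5959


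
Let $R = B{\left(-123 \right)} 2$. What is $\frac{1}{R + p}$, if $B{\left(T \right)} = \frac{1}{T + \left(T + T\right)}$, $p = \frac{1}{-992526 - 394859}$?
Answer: $- \frac{511945065}{2775139} \approx -184.48$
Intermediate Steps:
$p = - \frac{1}{1387385}$ ($p = \frac{1}{-1387385} = - \frac{1}{1387385} \approx -7.2078 \cdot 10^{-7}$)
$B{\left(T \right)} = \frac{1}{3 T}$ ($B{\left(T \right)} = \frac{1}{T + 2 T} = \frac{1}{3 T}$)
$R = - \frac{2}{369}$ ($R = \frac{1}{3 \left(-123\right)} 2 = \frac{1}{3} \left(- \frac{1}{123}\right) 2 = \left(- \frac{1}{369}\right) 2 = - \frac{2}{369} \approx -0.0054201$)
$\frac{1}{R + p} = \frac{1}{- \frac{2}{369} - \frac{1}{1387385}} = \frac{1}{- \frac{2775139}{511945065}} = - \frac{511945065}{2775139}$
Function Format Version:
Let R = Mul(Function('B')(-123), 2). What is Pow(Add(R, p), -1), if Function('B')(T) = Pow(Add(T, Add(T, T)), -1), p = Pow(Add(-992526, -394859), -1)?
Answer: Rational(-511945065, 2775139) ≈ -184.48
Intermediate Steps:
p = Rational(-1, 1387385) (p = Pow(-1387385, -1) = Rational(-1, 1387385) ≈ -7.2078e-7)
Function('B')(T) = Mul(Rational(1, 3), Pow(T, -1)) (Function('B')(T) = Pow(Add(T, Mul(2, T)), -1) = Pow(Mul(3, T), -1) = Mul(Rational(1, 3), Pow(T, -1)))
R = Rational(-2, 369) (R = Mul(Mul(Rational(1, 3), Pow(-123, -1)), 2) = Mul(Mul(Rational(1, 3), Rational(-1, 123)), 2) = Mul(Rational(-1, 369), 2) = Rational(-2, 369) ≈ -0.0054201)
Pow(Add(R, p), -1) = Pow(Add(Rational(-2, 369), Rational(-1, 1387385)), -1) = Pow(Rational(-2775139, 511945065), -1) = Rational(-511945065, 2775139)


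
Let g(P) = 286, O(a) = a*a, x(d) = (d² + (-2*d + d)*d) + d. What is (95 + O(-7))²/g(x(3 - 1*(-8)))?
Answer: 10368/143 ≈ 72.504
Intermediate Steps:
x(d) = d (x(d) = (d² + (-d)*d) + d = (d² - d²) + d = 0 + d = d)
O(a) = a²
(95 + O(-7))²/g(x(3 - 1*(-8))) = (95 + (-7)²)²/286 = (95 + 49)²*(1/286) = 144²*(1/286) = 20736*(1/286) = 10368/143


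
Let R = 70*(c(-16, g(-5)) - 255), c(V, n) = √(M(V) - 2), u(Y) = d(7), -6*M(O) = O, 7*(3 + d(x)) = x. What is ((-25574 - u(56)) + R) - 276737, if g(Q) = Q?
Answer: -320159 + 70*√6/3 ≈ -3.2010e+5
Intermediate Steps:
d(x) = -3 + x/7
M(O) = -O/6
u(Y) = -2 (u(Y) = -3 + (⅐)*7 = -3 + 1 = -2)
c(V, n) = √(-2 - V/6) (c(V, n) = √(-V/6 - 2) = √(-2 - V/6))
R = -17850 + 70*√6/3 (R = 70*(√(-72 - 6*(-16))/6 - 255) = 70*(√(-72 + 96)/6 - 255) = 70*(√24/6 - 255) = 70*((2*√6)/6 - 255) = 70*(√6/3 - 255) = 70*(-255 + √6/3) = -17850 + 70*√6/3 ≈ -17793.)
((-25574 - u(56)) + R) - 276737 = ((-25574 - 1*(-2)) + (-17850 + 70*√6/3)) - 276737 = ((-25574 + 2) + (-17850 + 70*√6/3)) - 276737 = (-25572 + (-17850 + 70*√6/3)) - 276737 = (-43422 + 70*√6/3) - 276737 = -320159 + 70*√6/3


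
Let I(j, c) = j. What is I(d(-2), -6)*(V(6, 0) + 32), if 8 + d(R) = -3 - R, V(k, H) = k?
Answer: -342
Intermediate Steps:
d(R) = -11 - R (d(R) = -8 + (-3 - R) = -11 - R)
I(d(-2), -6)*(V(6, 0) + 32) = (-11 - 1*(-2))*(6 + 32) = (-11 + 2)*38 = -9*38 = -342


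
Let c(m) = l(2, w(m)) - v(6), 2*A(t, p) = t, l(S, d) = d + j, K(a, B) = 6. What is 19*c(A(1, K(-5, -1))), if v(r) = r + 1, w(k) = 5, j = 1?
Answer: -19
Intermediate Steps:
l(S, d) = 1 + d (l(S, d) = d + 1 = 1 + d)
v(r) = 1 + r
A(t, p) = t/2
c(m) = -1 (c(m) = (1 + 5) - (1 + 6) = 6 - 1*7 = 6 - 7 = -1)
19*c(A(1, K(-5, -1))) = 19*(-1) = -19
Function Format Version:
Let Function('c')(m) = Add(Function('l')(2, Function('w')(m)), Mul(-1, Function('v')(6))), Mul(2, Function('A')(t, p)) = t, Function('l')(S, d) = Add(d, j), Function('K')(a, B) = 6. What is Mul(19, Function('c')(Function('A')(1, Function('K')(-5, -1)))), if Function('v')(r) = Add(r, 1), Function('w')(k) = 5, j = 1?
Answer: -19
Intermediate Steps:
Function('l')(S, d) = Add(1, d) (Function('l')(S, d) = Add(d, 1) = Add(1, d))
Function('v')(r) = Add(1, r)
Function('A')(t, p) = Mul(Rational(1, 2), t)
Function('c')(m) = -1 (Function('c')(m) = Add(Add(1, 5), Mul(-1, Add(1, 6))) = Add(6, Mul(-1, 7)) = Add(6, -7) = -1)
Mul(19, Function('c')(Function('A')(1, Function('K')(-5, -1)))) = Mul(19, -1) = -19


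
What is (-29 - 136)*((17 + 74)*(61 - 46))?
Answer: -225225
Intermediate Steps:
(-29 - 136)*((17 + 74)*(61 - 46)) = -15015*15 = -165*1365 = -225225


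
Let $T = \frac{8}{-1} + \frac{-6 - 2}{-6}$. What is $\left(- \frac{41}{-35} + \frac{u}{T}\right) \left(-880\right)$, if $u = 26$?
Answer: $\frac{16808}{7} \approx 2401.1$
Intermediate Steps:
$T = - \frac{20}{3}$ ($T = 8 \left(-1\right) + \left(-6 - 2\right) \left(- \frac{1}{6}\right) = -8 - - \frac{4}{3} = -8 + \frac{4}{3} = - \frac{20}{3} \approx -6.6667$)
$\left(- \frac{41}{-35} + \frac{u}{T}\right) \left(-880\right) = \left(- \frac{41}{-35} + \frac{26}{- \frac{20}{3}}\right) \left(-880\right) = \left(\left(-41\right) \left(- \frac{1}{35}\right) + 26 \left(- \frac{3}{20}\right)\right) \left(-880\right) = \left(\frac{41}{35} - \frac{39}{10}\right) \left(-880\right) = \left(- \frac{191}{70}\right) \left(-880\right) = \frac{16808}{7}$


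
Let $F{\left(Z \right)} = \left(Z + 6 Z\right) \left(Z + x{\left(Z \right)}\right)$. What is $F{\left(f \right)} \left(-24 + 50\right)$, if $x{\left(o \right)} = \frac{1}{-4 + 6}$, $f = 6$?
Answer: $7098$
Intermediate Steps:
$x{\left(o \right)} = \frac{1}{2}$
$F{\left(Z \right)} = 7 Z \left(\frac{1}{2} + Z\right)$ ($F{\left(Z \right)} = \left(Z + 6 Z\right) \left(Z + \frac{1}{2}\right) = 7 Z \left(\frac{1}{2} + Z\right)$)
$F{\left(f \right)} \left(-24 + 50\right) = \frac{7}{2} \cdot 6 \left(1 + 2 \cdot 6\right) \left(-24 + 50\right) = \frac{7}{2} \cdot 6 \left(1 + 12\right) 26 = \frac{7}{2} \cdot 6 \cdot 13 \cdot 26 = 273 \cdot 26 = 7098$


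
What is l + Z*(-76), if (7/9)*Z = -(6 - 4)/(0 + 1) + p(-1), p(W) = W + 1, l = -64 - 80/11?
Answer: 9560/77 ≈ 124.16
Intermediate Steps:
l = -784/11 (l = -64 - 80/11 = -784/11 ≈ -71.273)
p(W) = 1 + W
Z = -18/7 (Z = 9*(-(6 - 4)/(0 + 1) + (1 - 1))/7 = 9*(-2/1 + 0)/7 = 9*(-2 + 0)/7 = (9/7)*(-2) = -18/7 ≈ -2.5714)
l + Z*(-76) = -784/11 - 18/7*(-76) = -784/11 + 1368/7 = 9560/77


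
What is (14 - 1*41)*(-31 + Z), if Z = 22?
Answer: 243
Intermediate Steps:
(14 - 1*41)*(-31 + Z) = (14 - 1*41)*(-31 + 22) = (14 - 41)*(-9) = -27*(-9) = 243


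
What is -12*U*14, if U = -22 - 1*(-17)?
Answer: 840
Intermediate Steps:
U = -5 (U = -22 + 17 = -5)
-12*U*14 = -12*(-5)*14 = 60*14 = 840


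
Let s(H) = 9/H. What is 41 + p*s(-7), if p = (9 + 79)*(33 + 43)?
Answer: -59905/7 ≈ -8557.9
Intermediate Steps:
p = 6688 (p = 88*76 = 6688)
41 + p*s(-7) = 41 + 6688*(9/(-7)) = 41 + 6688*(9*(-⅐)) = 41 + 6688*(-9/7) = 41 - 60192/7 = -59905/7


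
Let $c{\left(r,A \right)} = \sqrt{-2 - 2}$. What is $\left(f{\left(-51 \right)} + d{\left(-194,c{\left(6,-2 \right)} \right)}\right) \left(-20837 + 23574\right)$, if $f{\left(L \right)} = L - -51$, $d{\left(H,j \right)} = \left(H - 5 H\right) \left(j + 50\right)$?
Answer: $106195600 + 4247824 i \approx 1.062 \cdot 10^{8} + 4.2478 \cdot 10^{6} i$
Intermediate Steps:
$c{\left(r,A \right)} = 2 i$ ($c{\left(r,A \right)} = \sqrt{-4} = 2 i$)
$d{\left(H,j \right)} = - 4 H \left(50 + j\right)$
$f{\left(L \right)} = 51 + L$ ($f{\left(L \right)} = L + 51 = 51 + L$)
$\left(f{\left(-51 \right)} + d{\left(-194,c{\left(6,-2 \right)} \right)}\right) \left(-20837 + 23574\right) = \left(\left(51 - 51\right) - - 776 \left(50 + 2 i\right)\right) \left(-20837 + 23574\right) = \left(0 + \left(38800 + 1552 i\right)\right) 2737 = \left(38800 + 1552 i\right) 2737 = 106195600 + 4247824 i$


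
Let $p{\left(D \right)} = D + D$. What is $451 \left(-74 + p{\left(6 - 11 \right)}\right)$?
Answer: $-37884$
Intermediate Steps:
$p{\left(D \right)} = 2 D$
$451 \left(-74 + p{\left(6 - 11 \right)}\right) = 451 \left(-74 + 2 \left(6 - 11\right)\right) = 451 \left(-74 + 2 \left(-5\right)\right) = 451 \left(-74 - 10\right) = 451 \left(-84\right) = -37884$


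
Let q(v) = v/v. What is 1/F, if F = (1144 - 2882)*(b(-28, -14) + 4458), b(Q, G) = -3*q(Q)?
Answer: -1/7742790 ≈ -1.2915e-7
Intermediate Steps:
q(v) = 1
b(Q, G) = -3 (b(Q, G) = -3*1 = -3)
F = -7742790 (F = (1144 - 2882)*(-3 + 4458) = -1738*4455 = -7742790)
1/F = 1/(-7742790) = -1/7742790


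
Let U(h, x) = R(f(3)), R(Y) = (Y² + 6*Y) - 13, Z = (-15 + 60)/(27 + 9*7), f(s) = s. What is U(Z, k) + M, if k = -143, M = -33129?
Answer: -33115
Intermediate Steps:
Z = ½ (Z = 45/(27 + 63) = 45/90 = 45*(1/90) = ½ ≈ 0.50000)
R(Y) = -13 + Y² + 6*Y
U(h, x) = 14 (U(h, x) = -13 + 3² + 6*3 = -13 + 9 + 18 = 14)
U(Z, k) + M = 14 - 33129 = -33115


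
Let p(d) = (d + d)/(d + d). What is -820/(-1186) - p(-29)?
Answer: -183/593 ≈ -0.30860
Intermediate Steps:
p(d) = 1 (p(d) = (2*d)/((2*d)) = (2*d)*(1/(2*d)) = 1)
-820/(-1186) - p(-29) = -820/(-1186) - 1*1 = -820*(-1/1186) - 1 = 410/593 - 1 = -183/593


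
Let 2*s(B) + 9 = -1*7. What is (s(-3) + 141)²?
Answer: 17689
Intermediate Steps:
s(B) = -8 (s(B) = -9/2 + (-1*7)/2 = -9/2 + (½)*(-7) = -9/2 - 7/2 = -8)
(s(-3) + 141)² = (-8 + 141)² = 133² = 17689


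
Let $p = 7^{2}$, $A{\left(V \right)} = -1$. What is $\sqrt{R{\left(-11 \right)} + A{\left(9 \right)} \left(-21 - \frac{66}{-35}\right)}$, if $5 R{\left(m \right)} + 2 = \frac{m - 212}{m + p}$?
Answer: $\frac{\sqrt{31027570}}{1330} \approx 4.1881$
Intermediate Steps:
$p = 49$
$R{\left(m \right)} = - \frac{2}{5} + \frac{-212 + m}{5 \left(49 + m\right)}$ ($R{\left(m \right)} = - \frac{2}{5} + \frac{\left(m - 212\right) \frac{1}{m + 49}}{5} = - \frac{2}{5} + \frac{\left(-212 + m\right) \frac{1}{49 + m}}{5} = - \frac{2}{5} + \frac{\frac{1}{49 + m} \left(-212 + m\right)}{5} = - \frac{2}{5} + \frac{-212 + m}{5 \left(49 + m\right)}$)
$\sqrt{R{\left(-11 \right)} + A{\left(9 \right)} \left(-21 - \frac{66}{-35}\right)} = \sqrt{\frac{-310 - -11}{5 \left(49 - 11\right)} - \left(-21 - \frac{66}{-35}\right)} = \sqrt{\frac{-310 + 11}{5 \cdot 38} - \left(-21 - - \frac{66}{35}\right)} = \sqrt{\frac{1}{5} \cdot \frac{1}{38} \left(-299\right) - \left(-21 + \frac{66}{35}\right)} = \sqrt{- \frac{299}{190} - - \frac{669}{35}} = \sqrt{- \frac{299}{190} + \frac{669}{35}} = \sqrt{\frac{23329}{1330}} = \frac{\sqrt{31027570}}{1330}$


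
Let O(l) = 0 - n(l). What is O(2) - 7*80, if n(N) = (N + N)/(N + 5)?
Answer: -3924/7 ≈ -560.57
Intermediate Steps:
n(N) = 2*N/(5 + N) (n(N) = (2*N)/(5 + N) = 2*N/(5 + N))
O(l) = -2*l/(5 + l) (O(l) = 0 - 2*l/(5 + l) = -2*l/(5 + l))
O(2) - 7*80 = -2*2/(5 + 2) - 7*80 = -2*2/7 - 560 = -2*2*⅐ - 560 = -4/7 - 560 = -3924/7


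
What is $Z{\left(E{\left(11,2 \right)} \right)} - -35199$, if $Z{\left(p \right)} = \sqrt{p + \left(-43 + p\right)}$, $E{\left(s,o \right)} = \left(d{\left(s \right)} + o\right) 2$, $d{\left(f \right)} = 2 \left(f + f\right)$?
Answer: $35199 + \sqrt{141} \approx 35211.0$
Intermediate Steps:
$d{\left(f \right)} = 4 f$ ($d{\left(f \right)} = 2 \cdot 2 f = 4 f$)
$E{\left(s,o \right)} = 2 o + 8 s$ ($E{\left(s,o \right)} = \left(4 s + o\right) 2 = \left(o + 4 s\right) 2 = 2 o + 8 s$)
$Z{\left(p \right)} = \sqrt{-43 + 2 p}$
$Z{\left(E{\left(11,2 \right)} \right)} - -35199 = \sqrt{-43 + 2 \left(2 \cdot 2 + 8 \cdot 11\right)} - -35199 = \sqrt{-43 + 2 \left(4 + 88\right)} + 35199 = \sqrt{-43 + 2 \cdot 92} + 35199 = \sqrt{-43 + 184} + 35199 = \sqrt{141} + 35199 = 35199 + \sqrt{141}$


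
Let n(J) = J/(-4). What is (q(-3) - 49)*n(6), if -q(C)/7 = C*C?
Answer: 168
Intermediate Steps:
n(J) = -J/4 (n(J) = J*(-1/4) = -J/4)
q(C) = -7*C**2 (q(C) = -7*C*C = -7*C**2)
(q(-3) - 49)*n(6) = (-7*(-3)**2 - 49)*(-1/4*6) = (-7*9 - 49)*(-3/2) = (-63 - 49)*(-3/2) = -112*(-3/2) = 168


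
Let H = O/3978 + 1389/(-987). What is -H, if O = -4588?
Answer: 1675633/654381 ≈ 2.5606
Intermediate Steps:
H = -1675633/654381 (H = -4588/3978 + 1389/(-987) = -4588*1/3978 + 1389*(-1/987) = -2294/1989 - 463/329 = -1675633/654381 ≈ -2.5606)
-H = -1*(-1675633/654381) = 1675633/654381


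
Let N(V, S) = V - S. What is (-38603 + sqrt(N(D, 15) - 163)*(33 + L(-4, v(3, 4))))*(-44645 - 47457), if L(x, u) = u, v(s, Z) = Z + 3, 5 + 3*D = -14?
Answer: 3555413506 - 3684080*I*sqrt(1659)/3 ≈ 3.5554e+9 - 5.0019e+7*I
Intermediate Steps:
D = -19/3 (D = -5/3 + (1/3)*(-14) = -5/3 - 14/3 = -19/3 ≈ -6.3333)
v(s, Z) = 3 + Z
(-38603 + sqrt(N(D, 15) - 163)*(33 + L(-4, v(3, 4))))*(-44645 - 47457) = (-38603 + sqrt((-19/3 - 1*15) - 163)*(33 + (3 + 4)))*(-44645 - 47457) = (-38603 + sqrt((-19/3 - 15) - 163)*(33 + 7))*(-92102) = (-38603 + sqrt(-64/3 - 163)*40)*(-92102) = (-38603 + sqrt(-553/3)*40)*(-92102) = (-38603 + (I*sqrt(1659)/3)*40)*(-92102) = (-38603 + 40*I*sqrt(1659)/3)*(-92102) = 3555413506 - 3684080*I*sqrt(1659)/3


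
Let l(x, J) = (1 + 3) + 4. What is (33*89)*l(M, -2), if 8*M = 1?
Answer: 23496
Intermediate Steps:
M = ⅛ (M = (⅛)*1 = ⅛ ≈ 0.12500)
l(x, J) = 8 (l(x, J) = 4 + 4 = 8)
(33*89)*l(M, -2) = (33*89)*8 = 2937*8 = 23496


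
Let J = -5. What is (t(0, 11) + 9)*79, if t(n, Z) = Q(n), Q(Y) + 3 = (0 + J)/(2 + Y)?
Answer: 553/2 ≈ 276.50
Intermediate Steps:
Q(Y) = -3 - 5/(2 + Y) (Q(Y) = -3 + (0 - 5)/(2 + Y) = -3 - 5/(2 + Y))
t(n, Z) = (-11 - 3*n)/(2 + n)
(t(0, 11) + 9)*79 = ((-11 - 3*0)/(2 + 0) + 9)*79 = ((-11 + 0)/2 + 9)*79 = ((1/2)*(-11) + 9)*79 = (-11/2 + 9)*79 = (7/2)*79 = 553/2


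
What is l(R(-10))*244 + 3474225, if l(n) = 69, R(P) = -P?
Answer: 3491061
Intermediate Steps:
l(R(-10))*244 + 3474225 = 69*244 + 3474225 = 16836 + 3474225 = 3491061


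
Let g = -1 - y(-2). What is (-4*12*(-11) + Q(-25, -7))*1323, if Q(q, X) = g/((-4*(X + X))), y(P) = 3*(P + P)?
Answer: 5590431/8 ≈ 6.9880e+5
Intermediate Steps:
y(P) = 6*P (y(P) = 3*(2*P) = 6*P)
g = 11 (g = -1 - 6*(-2) = -1 - 1*(-12) = -1 + 12 = 11)
Q(q, X) = -11/(8*X) (Q(q, X) = 11/((-4*(X + X))) = 11/((-8*X)) = 11*(-1/(8*X)) = -11/(8*X))
(-4*12*(-11) + Q(-25, -7))*1323 = (-4*12*(-11) - 11/8/(-7))*1323 = (-48*(-11) - 11/8*(-⅐))*1323 = (528 + 11/56)*1323 = (29579/56)*1323 = 5590431/8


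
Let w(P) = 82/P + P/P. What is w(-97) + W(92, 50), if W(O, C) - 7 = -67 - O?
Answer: -14729/97 ≈ -151.85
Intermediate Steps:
W(O, C) = -60 - O (W(O, C) = 7 + (-67 - O) = -60 - O)
w(P) = 1 + 82/P (w(P) = 82/P + 1 = 1 + 82/P)
w(-97) + W(92, 50) = (82 - 97)/(-97) + (-60 - 1*92) = -1/97*(-15) + (-60 - 92) = 15/97 - 152 = -14729/97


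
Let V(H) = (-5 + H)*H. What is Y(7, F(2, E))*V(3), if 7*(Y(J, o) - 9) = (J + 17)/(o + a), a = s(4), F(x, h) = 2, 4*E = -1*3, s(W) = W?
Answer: -402/7 ≈ -57.429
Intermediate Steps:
E = -¾ (E = (-1*3)/4 = (¼)*(-3) = -¾ ≈ -0.75000)
V(H) = H*(-5 + H)
a = 4
Y(J, o) = 9 + (17 + J)/(7*(4 + o)) (Y(J, o) = 9 + ((J + 17)/(o + 4))/7 = 9 + ((17 + J)/(4 + o))/7 = 9 + (17 + J)/(7*(4 + o)))
Y(7, F(2, E))*V(3) = ((269 + 7 + 63*2)/(7*(4 + 2)))*(3*(-5 + 3)) = ((⅐)*(269 + 7 + 126)/6)*(3*(-2)) = ((⅐)*(⅙)*402)*(-6) = (67/7)*(-6) = -402/7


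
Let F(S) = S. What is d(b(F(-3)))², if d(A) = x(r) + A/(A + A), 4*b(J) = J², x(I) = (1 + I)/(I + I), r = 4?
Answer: 81/64 ≈ 1.2656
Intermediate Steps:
x(I) = (1 + I)/(2*I) (x(I) = (1 + I)/((2*I)) = (1 + I)*(1/(2*I)) = (1 + I)/(2*I))
b(J) = J²/4
d(A) = 9/8 (d(A) = (½)*(1 + 4)/4 + A/(A + A) = (½)*(¼)*5 + A/((2*A)) = 5/8 + A*(1/(2*A)) = 5/8 + ½ = 9/8)
d(b(F(-3)))² = (9/8)² = 81/64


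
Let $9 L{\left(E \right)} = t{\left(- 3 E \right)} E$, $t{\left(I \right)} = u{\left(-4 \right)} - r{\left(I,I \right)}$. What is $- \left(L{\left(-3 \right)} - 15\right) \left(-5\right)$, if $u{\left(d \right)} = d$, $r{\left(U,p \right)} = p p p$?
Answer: $\frac{3440}{3} \approx 1146.7$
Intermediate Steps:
$r{\left(U,p \right)} = p^{3}$ ($r{\left(U,p \right)} = p^{2} p = p^{3}$)
$t{\left(I \right)} = -4 - I^{3}$
$L{\left(E \right)} = \frac{E \left(-4 + 27 E^{3}\right)}{9}$ ($L{\left(E \right)} = \frac{\left(-4 - \left(- 3 E\right)^{3}\right) E}{9} = \frac{\left(-4 - - 27 E^{3}\right) E}{9} = \frac{\left(-4 + 27 E^{3}\right) E}{9} = \frac{E \left(-4 + 27 E^{3}\right)}{9}$)
$- \left(L{\left(-3 \right)} - 15\right) \left(-5\right) = - \left(\frac{1}{9} \left(-3\right) \left(-4 + 27 \left(-3\right)^{3}\right) - 15\right) \left(-5\right) = - \left(\frac{1}{9} \left(-3\right) \left(-4 + 27 \left(-27\right)\right) - 15\right) \left(-5\right) = - \left(\frac{1}{9} \left(-3\right) \left(-4 - 729\right) - 15\right) \left(-5\right) = - \left(\frac{1}{9} \left(-3\right) \left(-733\right) - 15\right) \left(-5\right) = - \left(\frac{733}{3} - 15\right) \left(-5\right) = - \frac{688 \left(-5\right)}{3} = \left(-1\right) \left(- \frac{3440}{3}\right) = \frac{3440}{3}$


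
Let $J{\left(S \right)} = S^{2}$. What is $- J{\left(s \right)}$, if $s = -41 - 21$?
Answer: $-3844$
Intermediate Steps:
$s = -62$ ($s = -41 - 21 = -62$)
$- J{\left(s \right)} = - \left(-62\right)^{2} = \left(-1\right) 3844 = -3844$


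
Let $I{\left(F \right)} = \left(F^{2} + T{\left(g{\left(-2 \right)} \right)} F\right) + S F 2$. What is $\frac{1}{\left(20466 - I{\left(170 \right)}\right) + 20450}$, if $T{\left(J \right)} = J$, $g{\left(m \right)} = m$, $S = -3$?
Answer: $\frac{1}{13376} \approx 7.4761 \cdot 10^{-5}$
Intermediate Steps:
$I{\left(F \right)} = F^{2} - 8 F$ ($I{\left(F \right)} = \left(F^{2} - 2 F\right) + - 3 F 2 = \left(F^{2} - 2 F\right) - 6 F = F^{2} - 8 F$)
$\frac{1}{\left(20466 - I{\left(170 \right)}\right) + 20450} = \frac{1}{\left(20466 - 170 \left(-8 + 170\right)\right) + 20450} = \frac{1}{\left(20466 - 170 \cdot 162\right) + 20450} = \frac{1}{\left(20466 - 27540\right) + 20450} = \frac{1}{-7074 + 20450} = \frac{1}{13376}$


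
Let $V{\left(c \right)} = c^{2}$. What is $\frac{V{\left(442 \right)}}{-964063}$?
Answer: $- \frac{195364}{964063} \approx -0.20265$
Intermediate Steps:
$\frac{V{\left(442 \right)}}{-964063} = \frac{442^{2}}{-964063} = 195364 \left(- \frac{1}{964063}\right) = - \frac{195364}{964063}$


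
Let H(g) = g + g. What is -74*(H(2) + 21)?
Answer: -1850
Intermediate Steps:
H(g) = 2*g
-74*(H(2) + 21) = -74*(2*2 + 21) = -74*(4 + 21) = -74*25 = -1850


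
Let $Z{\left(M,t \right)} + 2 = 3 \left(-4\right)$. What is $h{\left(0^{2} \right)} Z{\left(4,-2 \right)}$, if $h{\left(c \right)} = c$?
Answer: $0$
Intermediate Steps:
$Z{\left(M,t \right)} = -14$ ($Z{\left(M,t \right)} = -2 + 3 \left(-4\right) = -2 - 12 = -14$)
$h{\left(0^{2} \right)} Z{\left(4,-2 \right)} = 0^{2} \left(-14\right) = 0 \left(-14\right) = 0$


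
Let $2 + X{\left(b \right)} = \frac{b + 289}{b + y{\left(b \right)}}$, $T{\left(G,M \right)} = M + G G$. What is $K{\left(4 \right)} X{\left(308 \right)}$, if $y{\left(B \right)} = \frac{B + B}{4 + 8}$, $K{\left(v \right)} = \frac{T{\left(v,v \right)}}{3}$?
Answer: $- \frac{3650}{1617} \approx -2.2573$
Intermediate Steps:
$T{\left(G,M \right)} = M + G^{2}$
$K{\left(v \right)} = \frac{v}{3} + \frac{v^{2}}{3}$ ($K{\left(v \right)} = \frac{v + v^{2}}{3} = \left(v + v^{2}\right) \frac{1}{3} = \frac{v}{3} + \frac{v^{2}}{3}$)
$y{\left(B \right)} = \frac{B}{6}$ ($y{\left(B \right)} = \frac{2 B}{12} = 2 B \frac{1}{12} = \frac{B}{6}$)
$X{\left(b \right)} = -2 + \frac{6 \left(289 + b\right)}{7 b}$ ($X{\left(b \right)} = -2 + \frac{b + 289}{b + \frac{b}{6}} = -2 + \frac{289 + b}{\frac{7}{6} b} = -2 + \left(289 + b\right) \frac{6}{7 b} = -2 + \frac{6 \left(289 + b\right)}{7 b}$)
$K{\left(4 \right)} X{\left(308 \right)} = \frac{1}{3} \cdot 4 \left(1 + 4\right) \frac{2 \left(867 - 1232\right)}{7 \cdot 308} = \frac{1}{3} \cdot 4 \cdot 5 \cdot \frac{2}{7} \cdot \frac{1}{308} \left(867 - 1232\right) = \frac{20 \cdot \frac{2}{7} \cdot \frac{1}{308} \left(-365\right)}{3} = \frac{20}{3} \left(- \frac{365}{1078}\right) = - \frac{3650}{1617}$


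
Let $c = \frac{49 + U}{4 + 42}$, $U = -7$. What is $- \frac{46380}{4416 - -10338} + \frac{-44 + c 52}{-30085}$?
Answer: $- \frac{1069801774}{340303469} \approx -3.1437$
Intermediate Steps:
$c = \frac{21}{23}$ ($c = \frac{49 - 7}{4 + 42} = \frac{42}{46} = 42 \cdot \frac{1}{46} = \frac{21}{23} \approx 0.91304$)
$- \frac{46380}{4416 - -10338} + \frac{-44 + c 52}{-30085} = - \frac{46380}{4416 - -10338} + \frac{-44 + \frac{21}{23} \cdot 52}{-30085} = - \frac{46380}{4416 + 10338} + \left(-44 + \frac{1092}{23}\right) \left(- \frac{1}{30085}\right) = - \frac{46380}{14754} + \frac{80}{23} \left(- \frac{1}{30085}\right) = \left(-46380\right) \frac{1}{14754} - \frac{16}{138391} = - \frac{7730}{2459} - \frac{16}{138391} = - \frac{1069801774}{340303469}$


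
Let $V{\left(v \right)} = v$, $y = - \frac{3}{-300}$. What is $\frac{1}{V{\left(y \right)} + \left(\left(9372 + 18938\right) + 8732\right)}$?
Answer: $\frac{100}{3704201} \approx 2.6996 \cdot 10^{-5}$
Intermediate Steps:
$y = \frac{1}{100}$ ($y = \left(-3\right) \left(- \frac{1}{300}\right) = \frac{1}{100} \approx 0.01$)
$\frac{1}{V{\left(y \right)} + \left(\left(9372 + 18938\right) + 8732\right)} = \frac{1}{\frac{1}{100} + \left(\left(9372 + 18938\right) + 8732\right)} = \frac{1}{\frac{1}{100} + \left(28310 + 8732\right)} = \frac{1}{\frac{1}{100} + 37042} = \frac{1}{\frac{3704201}{100}} = \frac{100}{3704201}$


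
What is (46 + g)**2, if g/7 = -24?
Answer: 14884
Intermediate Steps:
g = -168 (g = 7*(-24) = -168)
(46 + g)**2 = (46 - 168)**2 = (-122)**2 = 14884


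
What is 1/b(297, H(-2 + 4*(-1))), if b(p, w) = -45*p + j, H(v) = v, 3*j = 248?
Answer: -3/39847 ≈ -7.5288e-5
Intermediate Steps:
j = 248/3 (j = (1/3)*248 = 248/3 ≈ 82.667)
b(p, w) = 248/3 - 45*p (b(p, w) = -45*p + 248/3 = 248/3 - 45*p)
1/b(297, H(-2 + 4*(-1))) = 1/(248/3 - 45*297) = 1/(248/3 - 13365) = 1/(-39847/3) = -3/39847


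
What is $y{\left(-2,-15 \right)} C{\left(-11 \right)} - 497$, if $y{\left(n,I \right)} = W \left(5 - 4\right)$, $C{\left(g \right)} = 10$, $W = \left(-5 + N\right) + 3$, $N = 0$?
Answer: $-517$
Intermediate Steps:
$W = -2$ ($W = \left(-5 + 0\right) + 3 = -5 + 3 = -2$)
$y{\left(n,I \right)} = -2$ ($y{\left(n,I \right)} = - 2 \left(5 - 4\right) = \left(-2\right) 1 = -2$)
$y{\left(-2,-15 \right)} C{\left(-11 \right)} - 497 = \left(-2\right) 10 - 497 = -20 - 497 = -517$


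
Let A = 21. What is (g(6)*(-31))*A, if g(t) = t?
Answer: -3906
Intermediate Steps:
(g(6)*(-31))*A = (6*(-31))*21 = -186*21 = -3906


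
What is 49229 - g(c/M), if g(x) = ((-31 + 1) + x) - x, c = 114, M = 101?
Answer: 49259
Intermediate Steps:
g(x) = -30 (g(x) = (-30 + x) - x = -30)
49229 - g(c/M) = 49229 - 1*(-30) = 49229 + 30 = 49259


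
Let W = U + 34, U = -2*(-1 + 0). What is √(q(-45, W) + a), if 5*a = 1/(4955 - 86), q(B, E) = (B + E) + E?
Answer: 2*√444509945/8115 ≈ 5.1962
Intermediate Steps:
U = 2 (U = -2*(-1) = 2)
W = 36 (W = 2 + 34 = 36)
q(B, E) = B + 2*E
a = 1/24345 (a = 1/(5*(4955 - 86)) = (⅕)/4869 = (⅕)*(1/4869) = 1/24345 ≈ 4.1076e-5)
√(q(-45, W) + a) = √((-45 + 2*36) + 1/24345) = √((-45 + 72) + 1/24345) = √(27 + 1/24345) = √(657316/24345) = 2*√444509945/8115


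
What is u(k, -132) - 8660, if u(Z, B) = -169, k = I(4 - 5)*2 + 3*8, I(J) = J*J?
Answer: -8829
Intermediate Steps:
I(J) = J²
k = 26 (k = (4 - 5)²*2 + 3*8 = (-1)²*2 + 24 = 1*2 + 24 = 2 + 24 = 26)
u(k, -132) - 8660 = -169 - 8660 = -8829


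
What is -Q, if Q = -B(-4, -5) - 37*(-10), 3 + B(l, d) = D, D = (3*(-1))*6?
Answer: -391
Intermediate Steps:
D = -18 (D = -3*6 = -18)
B(l, d) = -21 (B(l, d) = -3 - 18 = -21)
Q = 391 (Q = -1*(-21) - 37*(-10) = 21 + 370 = 391)
-Q = -1*391 = -391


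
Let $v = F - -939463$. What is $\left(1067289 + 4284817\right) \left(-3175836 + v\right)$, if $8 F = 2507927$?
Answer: $- \frac{41165875834021}{4} \approx -1.0291 \cdot 10^{13}$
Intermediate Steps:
$F = \frac{2507927}{8}$ ($F = \frac{1}{8} \cdot 2507927 = \frac{2507927}{8} \approx 3.1349 \cdot 10^{5}$)
$v = \frac{10023631}{8}$ ($v = \frac{2507927}{8} - -939463 = \frac{2507927}{8} + 939463 = \frac{10023631}{8} \approx 1.253 \cdot 10^{6}$)
$\left(1067289 + 4284817\right) \left(-3175836 + v\right) = \left(1067289 + 4284817\right) \left(-3175836 + \frac{10023631}{8}\right) = 5352106 \left(- \frac{15383057}{8}\right) = - \frac{41165875834021}{4}$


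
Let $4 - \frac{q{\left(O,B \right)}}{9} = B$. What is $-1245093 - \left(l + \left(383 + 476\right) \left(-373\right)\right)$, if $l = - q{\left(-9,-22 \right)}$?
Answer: $-924452$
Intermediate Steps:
$q{\left(O,B \right)} = 36 - 9 B$
$l = -234$ ($l = - (36 - -198) = - (36 + 198) = \left(-1\right) 234 = -234$)
$-1245093 - \left(l + \left(383 + 476\right) \left(-373\right)\right) = -1245093 - \left(-234 + \left(383 + 476\right) \left(-373\right)\right) = -1245093 - \left(-234 + 859 \left(-373\right)\right) = -1245093 - \left(-234 - 320407\right) = -1245093 - -320641 = -1245093 + 320641 = -924452$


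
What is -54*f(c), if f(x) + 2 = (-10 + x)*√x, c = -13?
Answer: 108 + 1242*I*√13 ≈ 108.0 + 4478.1*I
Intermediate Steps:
f(x) = -2 + √x*(-10 + x) (f(x) = -2 + (-10 + x)*√x = -2 + √x*(-10 + x))
-54*f(c) = -54*(-2 + (-13)^(3/2) - 10*I*√13) = -54*(-2 - 13*I*√13 - 10*I*√13) = -54*(-2 - 23*I*√13) = 108 + 1242*I*√13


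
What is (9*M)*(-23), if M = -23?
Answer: 4761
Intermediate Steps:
(9*M)*(-23) = (9*(-23))*(-23) = -207*(-23) = 4761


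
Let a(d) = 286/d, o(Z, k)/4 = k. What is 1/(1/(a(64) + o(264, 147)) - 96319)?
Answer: -18959/1826111889 ≈ -1.0382e-5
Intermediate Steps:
o(Z, k) = 4*k
1/(1/(a(64) + o(264, 147)) - 96319) = 1/(1/(286/64 + 4*147) - 96319) = 1/(1/(286*(1/64) + 588) - 96319) = 1/(1/(143/32 + 588) - 96319) = 1/(1/(18959/32) - 96319) = 1/(32/18959 - 96319) = 1/(-1826111889/18959) = -18959/1826111889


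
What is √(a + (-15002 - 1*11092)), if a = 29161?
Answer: √3067 ≈ 55.380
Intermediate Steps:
√(a + (-15002 - 1*11092)) = √(29161 + (-15002 - 1*11092)) = √(29161 + (-15002 - 11092)) = √(29161 - 26094) = √3067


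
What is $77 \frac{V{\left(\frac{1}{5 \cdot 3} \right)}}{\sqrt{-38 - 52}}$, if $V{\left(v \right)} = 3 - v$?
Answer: $- \frac{1694 i \sqrt{10}}{225} \approx - 23.808 i$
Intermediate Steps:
$77 \frac{V{\left(\frac{1}{5 \cdot 3} \right)}}{\sqrt{-38 - 52}} = 77 \frac{3 - \frac{1}{5 \cdot 3}}{\sqrt{-38 - 52}} = 77 \frac{3 - \frac{1}{15}}{\sqrt{-90}} = 77 \frac{3 - \frac{1}{15}}{3 i \sqrt{10}} = 77 \left(3 - \frac{1}{15}\right) \left(- \frac{i \sqrt{10}}{30}\right) = 77 \frac{44 \left(- \frac{i \sqrt{10}}{30}\right)}{15} = 77 \left(- \frac{22 i \sqrt{10}}{225}\right) = - \frac{1694 i \sqrt{10}}{225}$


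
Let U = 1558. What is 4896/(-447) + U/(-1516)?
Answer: -1353127/112942 ≈ -11.981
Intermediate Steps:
4896/(-447) + U/(-1516) = 4896/(-447) + 1558/(-1516) = 4896*(-1/447) + 1558*(-1/1516) = -1632/149 - 779/758 = -1353127/112942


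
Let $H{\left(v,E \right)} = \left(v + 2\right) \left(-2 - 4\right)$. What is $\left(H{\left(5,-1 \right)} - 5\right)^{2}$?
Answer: $2209$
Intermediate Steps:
$H{\left(v,E \right)} = -12 - 6 v$ ($H{\left(v,E \right)} = \left(2 + v\right) \left(-6\right) = -12 - 6 v$)
$\left(H{\left(5,-1 \right)} - 5\right)^{2} = \left(\left(-12 - 30\right) - 5\right)^{2} = \left(-42 - 5\right)^{2} = \left(-47\right)^{2} = 2209$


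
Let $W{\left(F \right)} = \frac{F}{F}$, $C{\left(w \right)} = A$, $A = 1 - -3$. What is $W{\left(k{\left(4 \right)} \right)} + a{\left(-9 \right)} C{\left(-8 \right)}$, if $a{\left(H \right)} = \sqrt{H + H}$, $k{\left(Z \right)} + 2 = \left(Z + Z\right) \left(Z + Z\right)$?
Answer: $1 + 12 i \sqrt{2} \approx 1.0 + 16.971 i$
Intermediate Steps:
$A = 4$ ($A = 1 + 3 = 4$)
$C{\left(w \right)} = 4$
$k{\left(Z \right)} = -2 + 4 Z^{2}$ ($k{\left(Z \right)} = -2 + \left(Z + Z\right) \left(Z + Z\right) = -2 + 2 Z 2 Z = -2 + 4 Z^{2}$)
$W{\left(F \right)} = 1$
$a{\left(H \right)} = \sqrt{2} \sqrt{H}$ ($a{\left(H \right)} = \sqrt{2 H} = \sqrt{2} \sqrt{H}$)
$W{\left(k{\left(4 \right)} \right)} + a{\left(-9 \right)} C{\left(-8 \right)} = 1 + \sqrt{2} \sqrt{-9} \cdot 4 = 1 + \sqrt{2} \cdot 3 i 4 = 1 + 3 i \sqrt{2} \cdot 4 = 1 + 12 i \sqrt{2}$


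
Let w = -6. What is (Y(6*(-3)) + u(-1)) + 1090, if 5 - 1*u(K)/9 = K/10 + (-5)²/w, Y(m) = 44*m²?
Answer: 77147/5 ≈ 15429.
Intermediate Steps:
u(K) = 165/2 - 9*K/10 (u(K) = 45 - 9*(K/10 + (-5)²/(-6)) = 45 - 9*(K*(⅒) + 25*(-⅙)) = 45 - 9*(K/10 - 25/6) = 45 - 9*(-25/6 + K/10) = 45 + (75/2 - 9*K/10) = 165/2 - 9*K/10)
(Y(6*(-3)) + u(-1)) + 1090 = (44*(6*(-3))² + (165/2 - 9/10*(-1))) + 1090 = (44*(-18)² + (165/2 + 9/10)) + 1090 = (44*324 + 417/5) + 1090 = (14256 + 417/5) + 1090 = 71697/5 + 1090 = 77147/5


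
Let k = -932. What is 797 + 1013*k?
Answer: -943319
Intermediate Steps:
797 + 1013*k = 797 + 1013*(-932) = 797 - 944116 = -943319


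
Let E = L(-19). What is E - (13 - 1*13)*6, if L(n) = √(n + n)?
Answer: I*√38 ≈ 6.1644*I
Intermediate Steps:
L(n) = √2*√n (L(n) = √(2*n) = √2*√n)
E = I*√38 (E = √2*√(-19) = √2*(I*√19) = I*√38 ≈ 6.1644*I)
E - (13 - 1*13)*6 = I*√38 - (13 - 1*13)*6 = I*√38 - (13 - 13)*6 = I*√38 - 0*6 = I*√38 - 1*0 = I*√38 + 0 = I*√38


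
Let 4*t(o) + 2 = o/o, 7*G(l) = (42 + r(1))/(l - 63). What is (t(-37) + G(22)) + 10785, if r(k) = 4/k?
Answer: 12380709/1148 ≈ 10785.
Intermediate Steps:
G(l) = 46/(7*(-63 + l)) (G(l) = ((42 + 4/1)/(l - 63))/7 = ((42 + 4*1)/(-63 + l))/7 = ((42 + 4)/(-63 + l))/7 = (46/(-63 + l))/7 = 46/(7*(-63 + l)))
t(o) = -¼ (t(o) = -½ + (o/o)/4 = -½ + (¼)*1 = -½ + ¼ = -¼)
(t(-37) + G(22)) + 10785 = (-¼ + 46/(7*(-63 + 22))) + 10785 = (-¼ + (46/7)/(-41)) + 10785 = (-¼ + (46/7)*(-1/41)) + 10785 = (-¼ - 46/287) + 10785 = -471/1148 + 10785 = 12380709/1148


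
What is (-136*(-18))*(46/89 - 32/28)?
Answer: -954720/623 ≈ -1532.5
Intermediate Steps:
(-136*(-18))*(46/89 - 32/28) = 2448*(46*(1/89) - 32*1/28) = 2448*(46/89 - 8/7) = 2448*(-390/623) = -954720/623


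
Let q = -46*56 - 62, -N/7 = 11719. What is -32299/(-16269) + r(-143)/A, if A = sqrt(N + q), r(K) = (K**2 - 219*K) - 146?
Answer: 32299/16269 - 51620*I*sqrt(84671)/84671 ≈ 1.9853 - 177.4*I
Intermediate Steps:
N = -82033 (N = -7*11719 = -82033)
q = -2638 (q = -2576 - 62 = -2638)
r(K) = -146 + K**2 - 219*K
A = I*sqrt(84671) (A = sqrt(-82033 - 2638) = sqrt(-84671) = I*sqrt(84671) ≈ 290.98*I)
-32299/(-16269) + r(-143)/A = -32299/(-16269) + (-146 + (-143)**2 - 219*(-143))/((I*sqrt(84671))) = -32299*(-1/16269) + (-146 + 20449 + 31317)*(-I*sqrt(84671)/84671) = 32299/16269 + 51620*(-I*sqrt(84671)/84671) = 32299/16269 - 51620*I*sqrt(84671)/84671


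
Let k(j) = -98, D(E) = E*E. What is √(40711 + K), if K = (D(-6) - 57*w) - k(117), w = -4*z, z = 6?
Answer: √42213 ≈ 205.46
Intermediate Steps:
D(E) = E²
w = -24 (w = -4*6 = -24)
K = 1502 (K = ((-6)² - 57*(-24)) - 1*(-98) = (36 + 1368) + 98 = 1404 + 98 = 1502)
√(40711 + K) = √(40711 + 1502) = √42213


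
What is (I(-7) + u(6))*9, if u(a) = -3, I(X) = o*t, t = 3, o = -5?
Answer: -162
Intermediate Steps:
I(X) = -15 (I(X) = -5*3 = -15)
(I(-7) + u(6))*9 = (-15 - 3)*9 = -18*9 = -162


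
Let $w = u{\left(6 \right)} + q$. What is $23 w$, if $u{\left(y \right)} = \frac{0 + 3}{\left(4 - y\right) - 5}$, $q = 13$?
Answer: $\frac{2024}{7} \approx 289.14$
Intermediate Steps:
$u{\left(y \right)} = \frac{3}{-1 - y}$
$w = \frac{88}{7}$ ($w = - \frac{3}{1 + 6} + 13 = - \frac{3}{7} + 13 = \frac{88}{7} \approx 12.571$)
$23 w = 23 \cdot \frac{88}{7} = \frac{2024}{7}$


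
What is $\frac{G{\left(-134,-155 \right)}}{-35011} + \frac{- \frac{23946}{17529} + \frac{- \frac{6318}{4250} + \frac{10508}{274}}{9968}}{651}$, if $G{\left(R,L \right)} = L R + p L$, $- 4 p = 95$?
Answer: $- \frac{90236793524577498503}{128821296722254094000} \approx -0.70048$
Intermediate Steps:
$p = - \frac{95}{4}$ ($p = \left(- \frac{1}{4}\right) 95 = - \frac{95}{4} \approx -23.75$)
$G{\left(R,L \right)} = - \frac{95 L}{4} + L R$ ($G{\left(R,L \right)} = L R - \frac{95 L}{4} = - \frac{95 L}{4} + L R$)
$\frac{G{\left(-134,-155 \right)}}{-35011} + \frac{- \frac{23946}{17529} + \frac{- \frac{6318}{4250} + \frac{10508}{274}}{9968}}{651} = \frac{\frac{1}{4} \left(-155\right) \left(-95 + 4 \left(-134\right)\right)}{-35011} + \frac{- \frac{23946}{17529} + \frac{- \frac{6318}{4250} + \frac{10508}{274}}{9968}}{651} = \frac{1}{4} \left(-155\right) \left(-95 - 536\right) \left(- \frac{1}{35011}\right) + \left(\left(-23946\right) \frac{1}{17529} + \left(\left(-6318\right) \frac{1}{4250} + 10508 \cdot \frac{1}{274}\right) \frac{1}{9968}\right) \frac{1}{651} = \frac{1}{4} \left(-155\right) \left(-631\right) \left(- \frac{1}{35011}\right) + \left(- \frac{7982}{5843} + \left(- \frac{3159}{2125} + \frac{5254}{137}\right) \frac{1}{9968}\right) \frac{1}{651} = \frac{97805}{4} \left(- \frac{1}{35011}\right) + \left(- \frac{7982}{5843} + \frac{10731967}{291125} \cdot \frac{1}{9968}\right) \frac{1}{651} = - \frac{97805}{140044} + \left(- \frac{7982}{5843} + \frac{10731967}{2901934000}\right) \frac{1}{651} = - \frac{97805}{140044} - \frac{7700176768273}{3679452078554000} = - \frac{90236793524577498503}{128821296722254094000}$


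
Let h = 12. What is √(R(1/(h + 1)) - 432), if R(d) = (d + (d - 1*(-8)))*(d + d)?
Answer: 2*I*√18199/13 ≈ 20.754*I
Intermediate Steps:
R(d) = 2*d*(8 + 2*d) (R(d) = (d + (d + 8))*(2*d) = (d + (8 + d))*(2*d) = (8 + 2*d)*(2*d) = 2*d*(8 + 2*d))
√(R(1/(h + 1)) - 432) = √(4*(4 + 1/(12 + 1))/(12 + 1) - 432) = √(4*(4 + 1/13)/13 - 432) = √(4*(1/13)*(4 + 1/13) - 432) = √(4*(1/13)*(53/13) - 432) = √(212/169 - 432) = √(-72796/169) = 2*I*√18199/13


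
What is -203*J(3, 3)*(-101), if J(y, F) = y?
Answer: 61509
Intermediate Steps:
-203*J(3, 3)*(-101) = -203*3*(-101) = -609*(-101) = 61509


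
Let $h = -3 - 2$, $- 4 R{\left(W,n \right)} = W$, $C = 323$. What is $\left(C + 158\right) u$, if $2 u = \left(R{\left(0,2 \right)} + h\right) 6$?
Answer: $-7215$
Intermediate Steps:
$R{\left(W,n \right)} = - \frac{W}{4}$
$h = -5$ ($h = -3 - 2 = -5$)
$u = -15$ ($u = \frac{\left(\left(- \frac{1}{4}\right) 0 - 5\right) 6}{2} = \frac{\left(0 - 5\right) 6}{2} = \frac{\left(-5\right) 6}{2} = \frac{1}{2} \left(-30\right) = -15$)
$\left(C + 158\right) u = \left(323 + 158\right) \left(-15\right) = 481 \left(-15\right) = -7215$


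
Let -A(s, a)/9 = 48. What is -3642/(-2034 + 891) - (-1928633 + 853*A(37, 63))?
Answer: 875207363/381 ≈ 2.2971e+6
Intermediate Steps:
A(s, a) = -432 (A(s, a) = -9*48 = -432)
-3642/(-2034 + 891) - (-1928633 + 853*A(37, 63)) = -3642/(-2034 + 891) - 853/(1/(-2261 - 432)) = -3642/(-1143) - 853/(1/(-2693)) = -3642*(-1/1143) - 853/(-1/2693) = 1214/381 - 853*(-2693) = 1214/381 + 2297129 = 875207363/381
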